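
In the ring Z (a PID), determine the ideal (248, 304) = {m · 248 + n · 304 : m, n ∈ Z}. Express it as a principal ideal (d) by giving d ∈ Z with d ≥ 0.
(248, 304) = (8); d = 8

In the PID Z, (a, b) is generated by gcd(a, b). Compute gcd(304, 248) with the extended Euclidean algorithm, tracking rows (r, s, t) with s·304 + t·248 = r:
  row A: (304, 1, 0)   [1·304 + 0·248 = 304]
  row B: (248, 0, 1)   [0·304 + 1·248 = 248]
  304 = 1·248 + 56   → row C = row A − 1·row B = (56, 1, −1)   [check: 1·304 − 1·248 = 56]
  248 = 4·56 + 24   → row D = row B − 4·row C = (24, −4, 5)   [check: −4·304 + 5·248 = 24]
  56 = 2·24 + 8   → row E = row C − 2·row D = (8, 9, −11)   [check: 9·304 − 11·248 = 8]
  24 = 3·8 + 0   → remainder 0, stop. gcd = 8 (last nonzero row E).
So gcd(248, 304) = 8, with Bézout identity 9·304 − 11·248 = 8. Containment (⊇): the Bézout identity exhibits 8 as an element of (248, 304), giving (8) ⊆ (248, 304). Containment (⊆): since 8 | 248 and 8 | 304 (248 = 8·31, 304 = 8·38), every Z-linear combination of 248 and 304 is divisible by 8, so (248, 304) ⊆ (8). Therefore (248, 304) = (8), d = 8.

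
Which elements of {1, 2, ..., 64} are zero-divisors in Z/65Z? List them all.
An element a ∈ Z/65Z (with a ≠ 0) is a zero-divisor iff gcd(a, 65) > 1 (because a is a unit precisely when gcd(a, n) = 1, and in Z/nZ every nonzero, non-unit element is a zero-divisor). Scan a = 1, ..., 64 and keep those with gcd(a, 65) > 1:
  gcd(5, 65) = 5, gcd(10, 65) = 5, gcd(13, 65) = 13, gcd(15, 65) = 5, gcd(20, 65) = 5, gcd(25, 65) = 5, gcd(26, 65) = 13, gcd(30, 65) = 5, gcd(35, 65) = 5, gcd(39, 65) = 13, gcd(40, 65) = 5, gcd(45, 65) = 5, gcd(50, 65) = 5, gcd(52, 65) = 13, gcd(55, 65) = 5, gcd(60, 65) = 5.
All other a ∈ {1, ..., 64} have gcd(a, 65) = 1 and are units. So the nonzero zero-divisors are exactly the 16 values of a appearing in this scan.

Final answer: nonzero zero-divisors of Z/65Z = {5, 10, 13, 15, 20, 25, 26, 30, 35, 39, 40, 45, 50, 52, 55, 60}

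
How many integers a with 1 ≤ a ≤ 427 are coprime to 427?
The number of a ∈ {1, ..., 427} with gcd(a, 427) = 1 is by definition Euler's totient φ(427). φ is multiplicative, with φ(p^e) = p^e − p^(e−1). Factorise 427 = 7 · 61. Then
  φ(427) = (7 − 1) · (61 − 1) = 6 · 60 = 360.
So there are 360 such integers.

Final answer: 360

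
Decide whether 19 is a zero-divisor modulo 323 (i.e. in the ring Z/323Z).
YES

gcd(19, 323) = 19 > 1, so 19 is not a unit in Z/323Z. In Z/nZ every nonzero non-unit is a zero-divisor: explicitly, take b = 323/gcd = 17 ≠ 0 (mod 323); then 19·17 = 323 = 1·323, i.e. 19·17 ≡ 0 (mod 323). So 19 is a zero-divisor.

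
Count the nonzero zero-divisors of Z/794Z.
Z/794Z has 397 nonzero zero-divisors

In Z/794Z each nonzero element is either a unit (gcd with 794 is 1) or a zero-divisor (gcd > 1). The number of units is φ(794): factorise 794 = 2 · 397, so φ(794) = (2 − 1) · (397 − 1) = 1 · 396 = 396. The nonzero elements number 794 − 1 = 793. Hence the nonzero zero-divisors number 793 − 396 = 397.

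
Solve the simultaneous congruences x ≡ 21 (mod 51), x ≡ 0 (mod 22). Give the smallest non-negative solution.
The moduli 51, 22 are pairwise coprime, so by the CRT there is a unique solution mod 51·22 = 1122.
Solve by successive substitution. Start with x ≡ 21 (mod 51).
  Combine with x ≡ 0 (mod 22): write x = 21 + 51·t and require 21 + 51·t ≡ 0 (mod 22), i.e. 51·t ≡ 0 − 21 ≡ 1 (mod 22). Since 51^(−1) ≡ 19 (mod 22) (51 ≡ 7 (mod 22)), t ≡ 19·1 ≡ 19 (mod 22). So x ≡ 21 + 51·19 = 990 (mod 1122).
Unique solution in [0, 1122): x = 990.

Final answer: x ≡ 990 (mod 1122); the representative in [0, 1122) is 990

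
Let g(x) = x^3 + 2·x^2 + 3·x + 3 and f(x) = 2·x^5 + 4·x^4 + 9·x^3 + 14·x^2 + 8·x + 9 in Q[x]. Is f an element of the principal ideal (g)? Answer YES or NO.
NO

In Q[x] the ideal (g) consists of all multiples of g, so f ∈ (g) iff g | f, i.e. iff the remainder of f on division by g is 0. Divide f by g (g is monic, so eliminate the leading term of the running remainder at each step):
  leading term 2·x^5: subtract (2·x^2)·g(x) = 2·x^5 + 4·x^4 + 6·x^3 + 6·x^2, leaving 3·x^3 + 8·x^2 + 8·x + 9
  leading term 3·x^3: subtract (3)·g(x) = 3·x^3 + 6·x^2 + 9·x + 9, leaving 2·x^2 - x
The remainder r(x) = 2·x^2 - x ≠ 0 (and deg r < deg g), so g ∤ f, i.e. f ∉ (g).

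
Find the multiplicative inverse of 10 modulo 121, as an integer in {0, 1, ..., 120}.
Apply the extended Euclidean algorithm to (121, 10), tracking rows (r, s, t) with s·121 + t·10 = r. Each division r_prev = q·r_cur + r_new produces the new row as (previous row) − q·(current row):
  row A: (121, 1, 0)   [1·121 + 0·10 = 121]
  row B: (10, 0, 1)   [0·121 + 1·10 = 10]
  121 = 12·10 + 1   → row C = row A − 12·row B = (1, 1, −12)   [check: 1·121 − 12·10 = 1]
  10 = 10·1 + 0   → remainder 0, stop. gcd = 1 (last nonzero row C).
The gcd is 1, so 10 is invertible mod 121. The last nonzero row gives 1·121 − 12·10 = 1, so t = −12. So 10^(−1) ≡ −12 ≡ 109 (mod 121). Verify: 10 · 109 = 1090 ≡ 1 (mod 121). ✓

Final answer: 10^(−1) ≡ 109 (mod 121)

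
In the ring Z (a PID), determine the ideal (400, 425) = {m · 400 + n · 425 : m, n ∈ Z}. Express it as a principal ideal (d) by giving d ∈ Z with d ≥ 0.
In the PID Z, (a, b) is generated by gcd(a, b). Compute gcd(425, 400) with the extended Euclidean algorithm, tracking rows (r, s, t) with s·425 + t·400 = r:
  row A: (425, 1, 0)   [1·425 + 0·400 = 425]
  row B: (400, 0, 1)   [0·425 + 1·400 = 400]
  425 = 1·400 + 25   → row C = row A − 1·row B = (25, 1, −1)   [check: 1·425 − 1·400 = 25]
  400 = 16·25 + 0   → remainder 0, stop. gcd = 25 (last nonzero row C).
So gcd(400, 425) = 25, with Bézout identity 1·425 − 1·400 = 25. Containment (⊇): the Bézout identity exhibits 25 as an element of (400, 425), giving (25) ⊆ (400, 425). Containment (⊆): since 25 | 400 and 25 | 425 (400 = 25·16, 425 = 25·17), every Z-linear combination of 400 and 425 is divisible by 25, so (400, 425) ⊆ (25). Therefore (400, 425) = (25), d = 25.

Final answer: (400, 425) = (25); d = 25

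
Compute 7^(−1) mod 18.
Apply the extended Euclidean algorithm to (18, 7), tracking rows (r, s, t) with s·18 + t·7 = r. Each division r_prev = q·r_cur + r_new produces the new row as (previous row) − q·(current row):
  row A: (18, 1, 0)   [1·18 + 0·7 = 18]
  row B: (7, 0, 1)   [0·18 + 1·7 = 7]
  18 = 2·7 + 4   → row C = row A − 2·row B = (4, 1, −2)   [check: 1·18 − 2·7 = 4]
  7 = 1·4 + 3   → row D = row B − 1·row C = (3, −1, 3)   [check: −1·18 + 3·7 = 3]
  4 = 1·3 + 1   → row E = row C − 1·row D = (1, 2, −5)   [check: 2·18 − 5·7 = 1]
  3 = 3·1 + 0   → remainder 0, stop. gcd = 1 (last nonzero row E).
The gcd is 1, so 7 is invertible mod 18. The last nonzero row gives 2·18 − 5·7 = 1, so t = −5. So 7^(−1) ≡ −5 ≡ 13 (mod 18). Verify: 7 · 13 = 91 ≡ 1 (mod 18). ✓

Final answer: 7^(−1) ≡ 13 (mod 18)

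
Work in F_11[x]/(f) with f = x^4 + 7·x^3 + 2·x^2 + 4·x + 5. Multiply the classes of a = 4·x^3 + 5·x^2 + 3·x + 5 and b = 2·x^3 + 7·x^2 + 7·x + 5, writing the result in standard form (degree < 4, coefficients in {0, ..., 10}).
Multiply as integer polynomials: a · b = 8·x^6 + 38·x^5 + 69·x^4 + 86·x^3 + 81·x^2 + 50·x + 25. Reducing coefficients mod 11: a · b ≡ 8·x^6 + 5·x^5 + 3·x^4 + 9·x^3 + 4·x^2 + 6·x + 3. Now divide by f(x) = x^4 + 7·x^3 + 2·x^2 + 4·x + 5 in F_11[x], eliminating the leading term at each step:
  leading term 8·x^6: subtract (8·x^2)·f(x) = 8·x^6 + x^5 + 5·x^4 + 10·x^3 + 7·x^2, leaving 4·x^5 + 9·x^4 + 10·x^3 + 8·x^2 + 6·x + 3 (coefficients mod 11)
  leading term 4·x^5: subtract (4·x)·f(x) = 4·x^5 + 6·x^4 + 8·x^3 + 5·x^2 + 9·x, leaving 3·x^4 + 2·x^3 + 3·x^2 + 8·x + 3 (coefficients mod 11)
  leading term 3·x^4: subtract (3)·f(x) = 3·x^4 + 10·x^3 + 6·x^2 + x + 4, leaving 3·x^3 + 8·x^2 + 7·x + 10 (coefficients mod 11)
The degree is now < 4, so this is the remainder. Hence a · b ≡ 3·x^3 + 8·x^2 + 7·x + 10 in F_11[x]/(f).

Final answer: a · b ≡ 3·x^3 + 8·x^2 + 7·x + 10 (mod f(x))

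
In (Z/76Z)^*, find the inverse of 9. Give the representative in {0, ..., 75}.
9^(−1) ≡ 17 (mod 76)

Apply the extended Euclidean algorithm to (76, 9), tracking rows (r, s, t) with s·76 + t·9 = r. Each division r_prev = q·r_cur + r_new produces the new row as (previous row) − q·(current row):
  row A: (76, 1, 0)   [1·76 + 0·9 = 76]
  row B: (9, 0, 1)   [0·76 + 1·9 = 9]
  76 = 8·9 + 4   → row C = row A − 8·row B = (4, 1, −8)   [check: 1·76 − 8·9 = 4]
  9 = 2·4 + 1   → row D = row B − 2·row C = (1, −2, 17)   [check: −2·76 + 17·9 = 1]
  4 = 4·1 + 0   → remainder 0, stop. gcd = 1 (last nonzero row D).
The gcd is 1, so 9 is invertible mod 76. The last nonzero row gives −2·76 + 17·9 = 1, so t = 17. So 9^(−1) ≡ 17 (mod 76). Verify: 9 · 17 = 153 ≡ 1 (mod 76). ✓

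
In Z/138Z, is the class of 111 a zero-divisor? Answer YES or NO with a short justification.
YES

gcd(111, 138) = 3 > 1, so 111 is not a unit in Z/138Z. In Z/nZ every nonzero non-unit is a zero-divisor: explicitly, take b = 138/gcd = 46 ≠ 0 (mod 138); then 111·46 = 5106 = 37·138, i.e. 111·46 ≡ 0 (mod 138). So 111 is a zero-divisor.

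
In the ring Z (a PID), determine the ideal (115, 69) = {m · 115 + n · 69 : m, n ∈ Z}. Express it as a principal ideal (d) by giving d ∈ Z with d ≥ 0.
(115, 69) = (23); d = 23

In the PID Z, (a, b) is generated by gcd(a, b). Compute gcd(115, 69) with the extended Euclidean algorithm, tracking rows (r, s, t) with s·115 + t·69 = r:
  row A: (115, 1, 0)   [1·115 + 0·69 = 115]
  row B: (69, 0, 1)   [0·115 + 1·69 = 69]
  115 = 1·69 + 46   → row C = row A − 1·row B = (46, 1, −1)   [check: 1·115 − 1·69 = 46]
  69 = 1·46 + 23   → row D = row B − 1·row C = (23, −1, 2)   [check: −1·115 + 2·69 = 23]
  46 = 2·23 + 0   → remainder 0, stop. gcd = 23 (last nonzero row D).
So gcd(115, 69) = 23, with Bézout identity −1·115 + 2·69 = 23. Containment (⊇): the Bézout identity exhibits 23 as an element of (115, 69), giving (23) ⊆ (115, 69). Containment (⊆): since 23 | 115 and 23 | 69 (115 = 23·5, 69 = 23·3), every Z-linear combination of 115 and 69 is divisible by 23, so (115, 69) ⊆ (23). Therefore (115, 69) = (23), d = 23.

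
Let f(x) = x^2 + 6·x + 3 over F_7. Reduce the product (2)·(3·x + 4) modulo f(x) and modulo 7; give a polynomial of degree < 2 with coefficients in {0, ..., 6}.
Multiply as integer polynomials: a · b = 6·x + 8. Reducing coefficients mod 7: a · b ≡ 6·x + 1. This already has degree < 2, so no reduction by f is needed. Hence a · b ≡ 6·x + 1 in F_7[x]/(f).

Final answer: a · b ≡ 6·x + 1 (mod f(x))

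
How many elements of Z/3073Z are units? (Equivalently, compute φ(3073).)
An element a ∈ Z/3073Z is a unit iff gcd(a, 3073) = 1, so the number of units is φ(3073). φ is multiplicative, with φ(p^e) = p^e − p^(e−1). Factorise 3073 = 7 · 439. Then
  φ(3073) = (7 − 1) · (439 − 1) = 6 · 438 = 2628.

Final answer: Z/3073Z has φ(3073) = 2628 units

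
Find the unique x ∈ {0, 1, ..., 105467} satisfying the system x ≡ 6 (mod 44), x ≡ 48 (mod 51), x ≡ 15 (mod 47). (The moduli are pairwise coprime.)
The moduli 44, 51, 47 are pairwise coprime, so by the CRT there is a unique solution mod 44·51·47 = 105468.
Solve by successive substitution. Start with x ≡ 6 (mod 44).
  Combine with x ≡ 48 (mod 51): write x = 6 + 44·t and require 6 + 44·t ≡ 48 (mod 51), i.e. 44·t ≡ 48 − 6 ≡ 42 (mod 51). Since 44^(−1) ≡ 29 (mod 51), t ≡ 29·42 ≡ 45 (mod 51). So x ≡ 6 + 44·45 = 1986 (mod 2244).
  Combine with x ≡ 15 (mod 47): write x = 1986 + 2244·t and require 1986 + 2244·t ≡ 15 (mod 47), i.e. 2244·t ≡ 15 − 1986 ≡ 3 (mod 47). Since 2244^(−1) ≡ 43 (mod 47) (2244 ≡ 35 (mod 47)), t ≡ 43·3 ≡ 35 (mod 47). So x ≡ 1986 + 2244·35 = 80526 (mod 105468).
Unique solution in [0, 105468): x = 80526.

Final answer: x ≡ 80526 (mod 105468); the representative in [0, 105468) is 80526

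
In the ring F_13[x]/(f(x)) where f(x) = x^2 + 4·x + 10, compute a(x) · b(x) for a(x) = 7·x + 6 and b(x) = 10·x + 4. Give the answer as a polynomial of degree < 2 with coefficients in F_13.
Multiply as integer polynomials: a · b = 70·x^2 + 88·x + 24. Reducing coefficients mod 13: a · b ≡ 5·x^2 + 10·x + 11. Now divide by f(x) = x^2 + 4·x + 10 in F_13[x], eliminating the leading term at each step:
  leading term 5·x^2: subtract (5)·f(x) = 5·x^2 + 7·x + 11, leaving 3·x (coefficients mod 13)
The degree is now < 2, so this is the remainder. Hence a · b ≡ 3·x in F_13[x]/(f).

Final answer: a · b ≡ 3·x (mod f(x))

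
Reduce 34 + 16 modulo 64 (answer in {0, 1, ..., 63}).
Both summands are already reduced mod 64. 34 + 16 = 50; 50 = 0·64 + 50, so (34 + 16) mod 64 = 50.

Final answer: 50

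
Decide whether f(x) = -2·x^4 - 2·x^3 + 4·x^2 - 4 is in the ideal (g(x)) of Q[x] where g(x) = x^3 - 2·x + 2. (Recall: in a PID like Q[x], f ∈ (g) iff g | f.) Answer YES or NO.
YES

In Q[x] the ideal (g) consists of all multiples of g, so f ∈ (g) iff g | f, i.e. iff the remainder of f on division by g is 0. Divide f by g (g is monic, so eliminate the leading term of the running remainder at each step):
  leading term -2·x^4: subtract (-2·x)·g(x) = -2·x^4 + 4·x^2 - 4·x, leaving -2·x^3 + 4·x - 4
  leading term -2·x^3: subtract (-2)·g(x) = -2·x^3 + 4·x - 4, leaving 0
The remainder is 0, so f(x) = g(x) · h(x) with h(x) = -2·x - 2. Hence g | f, i.e. f ∈ (g).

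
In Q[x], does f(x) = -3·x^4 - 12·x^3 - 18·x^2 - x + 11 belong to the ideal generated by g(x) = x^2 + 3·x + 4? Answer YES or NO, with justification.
NO

In Q[x] the ideal (g) consists of all multiples of g, so f ∈ (g) iff g | f, i.e. iff the remainder of f on division by g is 0. Divide f by g (g is monic, so eliminate the leading term of the running remainder at each step):
  leading term -3·x^4: subtract (-3·x^2)·g(x) = -3·x^4 - 9·x^3 - 12·x^2, leaving -3·x^3 - 6·x^2 - x + 11
  leading term -3·x^3: subtract (-3·x)·g(x) = -3·x^3 - 9·x^2 - 12·x, leaving 3·x^2 + 11·x + 11
  leading term 3·x^2: subtract (3)·g(x) = 3·x^2 + 9·x + 12, leaving 2·x - 1
The remainder r(x) = 2·x - 1 ≠ 0 (and deg r < deg g), so g ∤ f, i.e. f ∉ (g).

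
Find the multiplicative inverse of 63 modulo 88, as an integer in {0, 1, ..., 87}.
Apply the extended Euclidean algorithm to (88, 63), tracking rows (r, s, t) with s·88 + t·63 = r. Each division r_prev = q·r_cur + r_new produces the new row as (previous row) − q·(current row):
  row A: (88, 1, 0)   [1·88 + 0·63 = 88]
  row B: (63, 0, 1)   [0·88 + 1·63 = 63]
  88 = 1·63 + 25   → row C = row A − 1·row B = (25, 1, −1)   [check: 1·88 − 1·63 = 25]
  63 = 2·25 + 13   → row D = row B − 2·row C = (13, −2, 3)   [check: −2·88 + 3·63 = 13]
  25 = 1·13 + 12   → row E = row C − 1·row D = (12, 3, −4)   [check: 3·88 − 4·63 = 12]
  13 = 1·12 + 1   → row F = row D − 1·row E = (1, −5, 7)   [check: −5·88 + 7·63 = 1]
  12 = 12·1 + 0   → remainder 0, stop. gcd = 1 (last nonzero row F).
The gcd is 1, so 63 is invertible mod 88. The last nonzero row gives −5·88 + 7·63 = 1, so t = 7. So 63^(−1) ≡ 7 (mod 88). Verify: 63 · 7 = 441 ≡ 1 (mod 88). ✓

Final answer: 63^(−1) ≡ 7 (mod 88)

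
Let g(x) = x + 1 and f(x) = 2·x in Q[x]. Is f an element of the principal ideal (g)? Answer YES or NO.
NO

In Q[x] the ideal (g) consists of all multiples of g, so f ∈ (g) iff g | f, i.e. iff the remainder of f on division by g is 0. Divide f by g (g is monic, so eliminate the leading term of the running remainder at each step):
  leading term 2·x: subtract (2)·g(x) = 2·x + 2, leaving -2
The remainder r(x) = -2 ≠ 0 (and deg r < deg g), so g ∤ f, i.e. f ∉ (g).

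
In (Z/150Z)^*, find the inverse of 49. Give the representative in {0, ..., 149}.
Apply the extended Euclidean algorithm to (150, 49), tracking rows (r, s, t) with s·150 + t·49 = r. Each division r_prev = q·r_cur + r_new produces the new row as (previous row) − q·(current row):
  row A: (150, 1, 0)   [1·150 + 0·49 = 150]
  row B: (49, 0, 1)   [0·150 + 1·49 = 49]
  150 = 3·49 + 3   → row C = row A − 3·row B = (3, 1, −3)   [check: 1·150 − 3·49 = 3]
  49 = 16·3 + 1   → row D = row B − 16·row C = (1, −16, 49)   [check: −16·150 + 49·49 = 1]
  3 = 3·1 + 0   → remainder 0, stop. gcd = 1 (last nonzero row D).
The gcd is 1, so 49 is invertible mod 150. The last nonzero row gives −16·150 + 49·49 = 1, so t = 49. So 49^(−1) ≡ 49 (mod 150). Verify: 49 · 49 = 2401 ≡ 1 (mod 150). ✓

Final answer: 49^(−1) ≡ 49 (mod 150)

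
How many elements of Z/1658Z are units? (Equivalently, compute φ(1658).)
An element a ∈ Z/1658Z is a unit iff gcd(a, 1658) = 1, so the number of units is φ(1658). φ is multiplicative, with φ(p^e) = p^e − p^(e−1). Factorise 1658 = 2 · 829. Then
  φ(1658) = (2 − 1) · (829 − 1) = 1 · 828 = 828.

Final answer: Z/1658Z has φ(1658) = 828 units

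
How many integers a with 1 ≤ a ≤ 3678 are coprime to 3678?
1224

The number of a ∈ {1, ..., 3678} with gcd(a, 3678) = 1 is by definition Euler's totient φ(3678). φ is multiplicative, with φ(p^e) = p^e − p^(e−1). Factorise 3678 = 2 · 3 · 613. Then
  φ(3678) = (2 − 1) · (3 − 1) · (613 − 1) = 1 · 2 · 612 = 1224.
So there are 1224 such integers.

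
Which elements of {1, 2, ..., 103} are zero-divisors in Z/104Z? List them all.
nonzero zero-divisors of Z/104Z = {2, 4, 6, 8, 10, 12, 13, 14, 16, 18, 20, 22, 24, 26, 28, 30, 32, 34, 36, 38, 39, 40, 42, 44, 46, 48, 50, 52, 54, 56, 58, 60, 62, 64, 65, 66, 68, 70, 72, 74, 76, 78, 80, 82, 84, 86, 88, 90, 91, 92, 94, 96, 98, 100, 102}

An element a ∈ Z/104Z (with a ≠ 0) is a zero-divisor iff gcd(a, 104) > 1 (because a is a unit precisely when gcd(a, n) = 1, and in Z/nZ every nonzero, non-unit element is a zero-divisor). Scan a = 1, ..., 103 and keep those with gcd(a, 104) > 1:
  gcd(2, 104) = 2, gcd(4, 104) = 4, gcd(6, 104) = 2, gcd(8, 104) = 8, gcd(10, 104) = 2, gcd(12, 104) = 4, gcd(13, 104) = 13, gcd(14, 104) = 2, gcd(16, 104) = 8, gcd(18, 104) = 2, gcd(20, 104) = 4, gcd(22, 104) = 2, gcd(24, 104) = 8, gcd(26, 104) = 26, gcd(28, 104) = 4, gcd(30, 104) = 2, gcd(32, 104) = 8, gcd(34, 104) = 2, gcd(36, 104) = 4, gcd(38, 104) = 2, gcd(39, 104) = 13, gcd(40, 104) = 8, gcd(42, 104) = 2, gcd(44, 104) = 4, gcd(46, 104) = 2, gcd(48, 104) = 8, gcd(50, 104) = 2, gcd(52, 104) = 52, gcd(54, 104) = 2, gcd(56, 104) = 8, gcd(58, 104) = 2, gcd(60, 104) = 4, gcd(62, 104) = 2, gcd(64, 104) = 8, gcd(65, 104) = 13, gcd(66, 104) = 2, gcd(68, 104) = 4, gcd(70, 104) = 2, gcd(72, 104) = 8, gcd(74, 104) = 2, gcd(76, 104) = 4, gcd(78, 104) = 26, gcd(80, 104) = 8, gcd(82, 104) = 2, gcd(84, 104) = 4, gcd(86, 104) = 2, gcd(88, 104) = 8, gcd(90, 104) = 2, gcd(91, 104) = 13, gcd(92, 104) = 4, gcd(94, 104) = 2, gcd(96, 104) = 8, gcd(98, 104) = 2, gcd(100, 104) = 4, gcd(102, 104) = 2.
All other a ∈ {1, ..., 103} have gcd(a, 104) = 1 and are units. So the nonzero zero-divisors are exactly the 55 values of a appearing in this scan.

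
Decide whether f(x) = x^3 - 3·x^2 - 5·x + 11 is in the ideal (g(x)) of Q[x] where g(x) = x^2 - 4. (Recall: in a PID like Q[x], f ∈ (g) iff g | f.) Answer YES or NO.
NO

In Q[x] the ideal (g) consists of all multiples of g, so f ∈ (g) iff g | f, i.e. iff the remainder of f on division by g is 0. Divide f by g (g is monic, so eliminate the leading term of the running remainder at each step):
  leading term x^3: subtract (x)·g(x) = x^3 - 4·x, leaving -3·x^2 - x + 11
  leading term -3·x^2: subtract (-3)·g(x) = 12 - 3·x^2, leaving -x - 1
The remainder r(x) = -x - 1 ≠ 0 (and deg r < deg g), so g ∤ f, i.e. f ∉ (g).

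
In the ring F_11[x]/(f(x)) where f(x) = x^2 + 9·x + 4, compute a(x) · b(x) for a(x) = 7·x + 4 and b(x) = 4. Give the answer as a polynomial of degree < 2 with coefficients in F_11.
Multiply as integer polynomials: a · b = 28·x + 16. Reducing coefficients mod 11: a · b ≡ 6·x + 5. This already has degree < 2, so no reduction by f is needed. Hence a · b ≡ 6·x + 5 in F_11[x]/(f).

Final answer: a · b ≡ 6·x + 5 (mod f(x))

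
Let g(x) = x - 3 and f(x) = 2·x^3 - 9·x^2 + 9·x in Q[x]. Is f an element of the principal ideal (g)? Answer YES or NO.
In Q[x] the ideal (g) consists of all multiples of g, so f ∈ (g) iff g | f, i.e. iff the remainder of f on division by g is 0. Divide f by g (g is monic, so eliminate the leading term of the running remainder at each step):
  leading term 2·x^3: subtract (2·x^2)·g(x) = 2·x^3 - 6·x^2, leaving -3·x^2 + 9·x
  leading term -3·x^2: subtract (-3·x)·g(x) = -3·x^2 + 9·x, leaving 0
The remainder is 0, so f(x) = g(x) · h(x) with h(x) = 2·x^2 - 3·x. Hence g | f, i.e. f ∈ (g).

Final answer: YES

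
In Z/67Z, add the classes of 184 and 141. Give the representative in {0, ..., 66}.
57

Reduce the summands first: 184 ≡ 50, 141 ≡ 7 (mod 67), so 184 + 141 ≡ 50 + 7 (mod 67). 50 + 7 = 57; 57 = 0·67 + 57, so (184 + 141) mod 67 = 57.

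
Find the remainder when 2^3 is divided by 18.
8

Use repeated squaring. Binary(3) = 11. Walk through the bits of the exponent 3 left-to-right: at each bit after the leading one, square the running value, then multiply by 2 if the bit is 1 (always reducing mod 18):
  bit 1 = 1 (leading): start with 2.
  bit 2 = 1: square 2^2 = 4; bit is 1, so multiply 4·2 = 8 (mod 18).
Final value: 2^3 ≡ 8 (mod 18).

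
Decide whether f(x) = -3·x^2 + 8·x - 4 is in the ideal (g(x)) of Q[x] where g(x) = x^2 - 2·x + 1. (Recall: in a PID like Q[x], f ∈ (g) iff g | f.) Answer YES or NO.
NO

In Q[x] the ideal (g) consists of all multiples of g, so f ∈ (g) iff g | f, i.e. iff the remainder of f on division by g is 0. Divide f by g (g is monic, so eliminate the leading term of the running remainder at each step):
  leading term -3·x^2: subtract (-3)·g(x) = -3·x^2 + 6·x - 3, leaving 2·x - 1
The remainder r(x) = 2·x - 1 ≠ 0 (and deg r < deg g), so g ∤ f, i.e. f ∉ (g).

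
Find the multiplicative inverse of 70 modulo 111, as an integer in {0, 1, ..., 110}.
Apply the extended Euclidean algorithm to (111, 70), tracking rows (r, s, t) with s·111 + t·70 = r. Each division r_prev = q·r_cur + r_new produces the new row as (previous row) − q·(current row):
  row A: (111, 1, 0)   [1·111 + 0·70 = 111]
  row B: (70, 0, 1)   [0·111 + 1·70 = 70]
  111 = 1·70 + 41   → row C = row A − 1·row B = (41, 1, −1)   [check: 1·111 − 1·70 = 41]
  70 = 1·41 + 29   → row D = row B − 1·row C = (29, −1, 2)   [check: −1·111 + 2·70 = 29]
  41 = 1·29 + 12   → row E = row C − 1·row D = (12, 2, −3)   [check: 2·111 − 3·70 = 12]
  29 = 2·12 + 5   → row F = row D − 2·row E = (5, −5, 8)   [check: −5·111 + 8·70 = 5]
  12 = 2·5 + 2   → row G = row E − 2·row F = (2, 12, −19)   [check: 12·111 − 19·70 = 2]
  5 = 2·2 + 1   → row H = row F − 2·row G = (1, −29, 46)   [check: −29·111 + 46·70 = 1]
  2 = 2·1 + 0   → remainder 0, stop. gcd = 1 (last nonzero row H).
The gcd is 1, so 70 is invertible mod 111. The last nonzero row gives −29·111 + 46·70 = 1, so t = 46. So 70^(−1) ≡ 46 (mod 111). Verify: 70 · 46 = 3220 ≡ 1 (mod 111). ✓

Final answer: 70^(−1) ≡ 46 (mod 111)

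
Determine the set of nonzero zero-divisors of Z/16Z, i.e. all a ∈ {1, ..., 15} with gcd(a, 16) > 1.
An element a ∈ Z/16Z (with a ≠ 0) is a zero-divisor iff gcd(a, 16) > 1 (because a is a unit precisely when gcd(a, n) = 1, and in Z/nZ every nonzero, non-unit element is a zero-divisor). Scan a = 1, ..., 15 and keep those with gcd(a, 16) > 1:
  gcd(2, 16) = 2, gcd(4, 16) = 4, gcd(6, 16) = 2, gcd(8, 16) = 8, gcd(10, 16) = 2, gcd(12, 16) = 4, gcd(14, 16) = 2.
All other a ∈ {1, ..., 15} have gcd(a, 16) = 1 and are units. So the nonzero zero-divisors are exactly the 7 values of a appearing in this scan.

Final answer: nonzero zero-divisors of Z/16Z = {2, 4, 6, 8, 10, 12, 14}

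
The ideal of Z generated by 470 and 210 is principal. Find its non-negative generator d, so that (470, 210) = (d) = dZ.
In the PID Z, (a, b) is generated by gcd(a, b). Compute gcd(470, 210) with the extended Euclidean algorithm, tracking rows (r, s, t) with s·470 + t·210 = r:
  row A: (470, 1, 0)   [1·470 + 0·210 = 470]
  row B: (210, 0, 1)   [0·470 + 1·210 = 210]
  470 = 2·210 + 50   → row C = row A − 2·row B = (50, 1, −2)   [check: 1·470 − 2·210 = 50]
  210 = 4·50 + 10   → row D = row B − 4·row C = (10, −4, 9)   [check: −4·470 + 9·210 = 10]
  50 = 5·10 + 0   → remainder 0, stop. gcd = 10 (last nonzero row D).
So gcd(470, 210) = 10, with Bézout identity −4·470 + 9·210 = 10. Containment (⊇): the Bézout identity exhibits 10 as an element of (470, 210), giving (10) ⊆ (470, 210). Containment (⊆): since 10 | 470 and 10 | 210 (470 = 10·47, 210 = 10·21), every Z-linear combination of 470 and 210 is divisible by 10, so (470, 210) ⊆ (10). Therefore (470, 210) = (10), d = 10.

Final answer: (470, 210) = (10); d = 10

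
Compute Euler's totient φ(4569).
φ(4569) = 3044

φ is multiplicative, with φ(p^e) = p^e − p^(e−1). Factorise 4569 = 3 · 1523. Then
  φ(4569) = (3 − 1) · (1523 − 1) = 2 · 1522 = 3044.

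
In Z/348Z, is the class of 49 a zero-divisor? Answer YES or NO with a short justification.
NO

gcd(49, 348) = 1, so 49 is a unit in Z/348Z (it has a multiplicative inverse). A unit cannot be a zero-divisor: if 49·b ≡ 0 then multiplying both sides by 49^(−1) gives b ≡ 0. So 49 is not a zero-divisor.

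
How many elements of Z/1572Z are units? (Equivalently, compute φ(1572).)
Z/1572Z has φ(1572) = 520 units

An element a ∈ Z/1572Z is a unit iff gcd(a, 1572) = 1, so the number of units is φ(1572). φ is multiplicative, with φ(p^e) = p^e − p^(e−1). Factorise 1572 = 2^2 · 3 · 131. Then
  φ(1572) = (2^2 − 2^1) · (3 − 1) · (131 − 1) = 2 · 2 · 130 = 520.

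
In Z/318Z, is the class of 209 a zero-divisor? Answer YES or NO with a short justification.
gcd(209, 318) = 1, so 209 is a unit in Z/318Z (it has a multiplicative inverse). A unit cannot be a zero-divisor: if 209·b ≡ 0 then multiplying both sides by 209^(−1) gives b ≡ 0. So 209 is not a zero-divisor.

Final answer: NO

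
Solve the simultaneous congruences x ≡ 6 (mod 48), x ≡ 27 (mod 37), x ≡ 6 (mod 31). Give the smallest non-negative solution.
x ≡ 52086 (mod 55056); the representative in [0, 55056) is 52086

The moduli 48, 37, 31 are pairwise coprime, so by the CRT there is a unique solution mod 48·37·31 = 55056.
Solve by successive substitution. Start with x ≡ 6 (mod 48).
  Combine with x ≡ 27 (mod 37): write x = 6 + 48·t and require 6 + 48·t ≡ 27 (mod 37), i.e. 48·t ≡ 27 − 6 ≡ 21 (mod 37). Since 48^(−1) ≡ 27 (mod 37) (48 ≡ 11 (mod 37)), t ≡ 27·21 ≡ 12 (mod 37). So x ≡ 6 + 48·12 = 582 (mod 1776).
  Combine with x ≡ 6 (mod 31): write x = 582 + 1776·t and require 582 + 1776·t ≡ 6 (mod 31), i.e. 1776·t ≡ 6 − 582 ≡ 13 (mod 31). Since 1776^(−1) ≡ 7 (mod 31) (1776 ≡ 9 (mod 31)), t ≡ 7·13 ≡ 29 (mod 31). So x ≡ 582 + 1776·29 = 52086 (mod 55056).
Unique solution in [0, 55056): x = 52086.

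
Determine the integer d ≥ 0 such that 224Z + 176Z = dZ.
In the PID Z, (a, b) is generated by gcd(a, b). Compute gcd(224, 176) with the extended Euclidean algorithm, tracking rows (r, s, t) with s·224 + t·176 = r:
  row A: (224, 1, 0)   [1·224 + 0·176 = 224]
  row B: (176, 0, 1)   [0·224 + 1·176 = 176]
  224 = 1·176 + 48   → row C = row A − 1·row B = (48, 1, −1)   [check: 1·224 − 1·176 = 48]
  176 = 3·48 + 32   → row D = row B − 3·row C = (32, −3, 4)   [check: −3·224 + 4·176 = 32]
  48 = 1·32 + 16   → row E = row C − 1·row D = (16, 4, −5)   [check: 4·224 − 5·176 = 16]
  32 = 2·16 + 0   → remainder 0, stop. gcd = 16 (last nonzero row E).
So gcd(224, 176) = 16, with Bézout identity 4·224 − 5·176 = 16. Containment (⊇): the Bézout identity exhibits 16 as an element of (224, 176), giving (16) ⊆ (224, 176). Containment (⊆): since 16 | 224 and 16 | 176 (224 = 16·14, 176 = 16·11), every Z-linear combination of 224 and 176 is divisible by 16, so (224, 176) ⊆ (16). Therefore (224, 176) = (16), d = 16.

Final answer: (224, 176) = (16); d = 16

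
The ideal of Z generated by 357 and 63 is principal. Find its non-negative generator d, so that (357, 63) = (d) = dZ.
In the PID Z, (a, b) is generated by gcd(a, b). Compute gcd(357, 63) with the extended Euclidean algorithm, tracking rows (r, s, t) with s·357 + t·63 = r:
  row A: (357, 1, 0)   [1·357 + 0·63 = 357]
  row B: (63, 0, 1)   [0·357 + 1·63 = 63]
  357 = 5·63 + 42   → row C = row A − 5·row B = (42, 1, −5)   [check: 1·357 − 5·63 = 42]
  63 = 1·42 + 21   → row D = row B − 1·row C = (21, −1, 6)   [check: −1·357 + 6·63 = 21]
  42 = 2·21 + 0   → remainder 0, stop. gcd = 21 (last nonzero row D).
So gcd(357, 63) = 21, with Bézout identity −1·357 + 6·63 = 21. Containment (⊇): the Bézout identity exhibits 21 as an element of (357, 63), giving (21) ⊆ (357, 63). Containment (⊆): since 21 | 357 and 21 | 63 (357 = 21·17, 63 = 21·3), every Z-linear combination of 357 and 63 is divisible by 21, so (357, 63) ⊆ (21). Therefore (357, 63) = (21), d = 21.

Final answer: (357, 63) = (21); d = 21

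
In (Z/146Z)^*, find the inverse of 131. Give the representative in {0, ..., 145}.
131^(−1) ≡ 107 (mod 146)

Apply the extended Euclidean algorithm to (146, 131), tracking rows (r, s, t) with s·146 + t·131 = r. Each division r_prev = q·r_cur + r_new produces the new row as (previous row) − q·(current row):
  row A: (146, 1, 0)   [1·146 + 0·131 = 146]
  row B: (131, 0, 1)   [0·146 + 1·131 = 131]
  146 = 1·131 + 15   → row C = row A − 1·row B = (15, 1, −1)   [check: 1·146 − 1·131 = 15]
  131 = 8·15 + 11   → row D = row B − 8·row C = (11, −8, 9)   [check: −8·146 + 9·131 = 11]
  15 = 1·11 + 4   → row E = row C − 1·row D = (4, 9, −10)   [check: 9·146 − 10·131 = 4]
  11 = 2·4 + 3   → row F = row D − 2·row E = (3, −26, 29)   [check: −26·146 + 29·131 = 3]
  4 = 1·3 + 1   → row G = row E − 1·row F = (1, 35, −39)   [check: 35·146 − 39·131 = 1]
  3 = 3·1 + 0   → remainder 0, stop. gcd = 1 (last nonzero row G).
The gcd is 1, so 131 is invertible mod 146. The last nonzero row gives 35·146 − 39·131 = 1, so t = −39. So 131^(−1) ≡ −39 ≡ 107 (mod 146). Verify: 131 · 107 = 14017 ≡ 1 (mod 146). ✓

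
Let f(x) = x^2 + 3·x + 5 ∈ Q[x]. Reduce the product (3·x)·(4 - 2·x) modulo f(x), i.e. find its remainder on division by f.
First multiply in Q[x] without reducing: a · b = -6·x^2 + 12·x. Now divide by f(x) = x^2 + 3·x + 5, eliminating the leading term at each step:
  leading term -6·x^2: subtract (-6)·f(x) = -6·x^2 - 18·x - 30, leaving 30·x + 30
The degree is now < 2, so this is the remainder. Hence a · b ≡ 30·x + 30 in Q[x]/(f).

Final answer: a · b ≡ 30·x + 30 (mod f(x))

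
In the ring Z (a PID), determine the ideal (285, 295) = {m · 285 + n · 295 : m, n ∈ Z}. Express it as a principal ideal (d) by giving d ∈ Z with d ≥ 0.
(285, 295) = (5); d = 5

In the PID Z, (a, b) is generated by gcd(a, b). Compute gcd(295, 285) with the extended Euclidean algorithm, tracking rows (r, s, t) with s·295 + t·285 = r:
  row A: (295, 1, 0)   [1·295 + 0·285 = 295]
  row B: (285, 0, 1)   [0·295 + 1·285 = 285]
  295 = 1·285 + 10   → row C = row A − 1·row B = (10, 1, −1)   [check: 1·295 − 1·285 = 10]
  285 = 28·10 + 5   → row D = row B − 28·row C = (5, −28, 29)   [check: −28·295 + 29·285 = 5]
  10 = 2·5 + 0   → remainder 0, stop. gcd = 5 (last nonzero row D).
So gcd(285, 295) = 5, with Bézout identity −28·295 + 29·285 = 5. Containment (⊇): the Bézout identity exhibits 5 as an element of (285, 295), giving (5) ⊆ (285, 295). Containment (⊆): since 5 | 285 and 5 | 295 (285 = 5·57, 295 = 5·59), every Z-linear combination of 285 and 295 is divisible by 5, so (285, 295) ⊆ (5). Therefore (285, 295) = (5), d = 5.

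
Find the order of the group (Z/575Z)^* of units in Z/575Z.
|(Z/575Z)^*| = 440

(Z/575Z)^* consists of the classes a with gcd(a, 575) = 1, so its order is φ(575). φ is multiplicative, with φ(p^e) = p^e − p^(e−1). Factorise 575 = 5^2 · 23. Then
  φ(575) = (5^2 − 5^1) · (23 − 1) = 20 · 22 = 440.
Thus |(Z/575Z)^*| = 440.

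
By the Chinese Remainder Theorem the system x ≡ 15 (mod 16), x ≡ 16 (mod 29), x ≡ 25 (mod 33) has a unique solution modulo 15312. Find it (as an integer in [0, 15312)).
The moduli 16, 29, 33 are pairwise coprime, so by the CRT there is a unique solution mod 16·29·33 = 15312.
Solve by successive substitution. Start with x ≡ 15 (mod 16).
  Combine with x ≡ 16 (mod 29): write x = 15 + 16·t and require 15 + 16·t ≡ 16 (mod 29), i.e. 16·t ≡ 16 − 15 ≡ 1 (mod 29). Since 16^(−1) ≡ 20 (mod 29), t ≡ 20·1 ≡ 20 (mod 29). So x ≡ 15 + 16·20 = 335 (mod 464).
  Combine with x ≡ 25 (mod 33): write x = 335 + 464·t and require 335 + 464·t ≡ 25 (mod 33), i.e. 464·t ≡ 25 − 335 ≡ 20 (mod 33). Since 464^(−1) ≡ 17 (mod 33) (464 ≡ 2 (mod 33)), t ≡ 17·20 ≡ 10 (mod 33). So x ≡ 335 + 464·10 = 4975 (mod 15312).
Unique solution in [0, 15312): x = 4975.

Final answer: x ≡ 4975 (mod 15312); the representative in [0, 15312) is 4975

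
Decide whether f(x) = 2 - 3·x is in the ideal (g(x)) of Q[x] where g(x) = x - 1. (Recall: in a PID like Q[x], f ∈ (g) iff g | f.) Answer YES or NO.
NO

In Q[x] the ideal (g) consists of all multiples of g, so f ∈ (g) iff g | f, i.e. iff the remainder of f on division by g is 0. Divide f by g (g is monic, so eliminate the leading term of the running remainder at each step):
  leading term -3·x: subtract (-3)·g(x) = 3 - 3·x, leaving -1
The remainder r(x) = -1 ≠ 0 (and deg r < deg g), so g ∤ f, i.e. f ∉ (g).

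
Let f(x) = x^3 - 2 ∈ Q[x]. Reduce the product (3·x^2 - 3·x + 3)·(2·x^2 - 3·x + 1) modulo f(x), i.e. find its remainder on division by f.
a · b ≡ 18·x^2 - 27 (mod f(x))

First multiply in Q[x] without reducing: a · b = 6·x^4 - 15·x^3 + 18·x^2 - 12·x + 3. Now divide by f(x) = x^3 - 2, eliminating the leading term at each step:
  leading term 6·x^4: subtract (6·x)·f(x) = 6·x^4 - 12·x, leaving -15·x^3 + 18·x^2 + 3
  leading term -15·x^3: subtract (-15)·f(x) = 30 - 15·x^3, leaving 18·x^2 - 27
The degree is now < 3, so this is the remainder. Hence a · b ≡ 18·x^2 - 27 in Q[x]/(f).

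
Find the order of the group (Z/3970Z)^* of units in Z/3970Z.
|(Z/3970Z)^*| = 1584

(Z/3970Z)^* consists of the classes a with gcd(a, 3970) = 1, so its order is φ(3970). φ is multiplicative, with φ(p^e) = p^e − p^(e−1). Factorise 3970 = 2 · 5 · 397. Then
  φ(3970) = (2 − 1) · (5 − 1) · (397 − 1) = 1 · 4 · 396 = 1584.
Thus |(Z/3970Z)^*| = 1584.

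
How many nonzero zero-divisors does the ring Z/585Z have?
In Z/585Z each nonzero element is either a unit (gcd with 585 is 1) or a zero-divisor (gcd > 1). The number of units is φ(585): factorise 585 = 3^2 · 5 · 13, so φ(585) = (3^2 − 3^1) · (5 − 1) · (13 − 1) = 6 · 4 · 12 = 288. The nonzero elements number 585 − 1 = 584. Hence the nonzero zero-divisors number 584 − 288 = 296.

Final answer: Z/585Z has 296 nonzero zero-divisors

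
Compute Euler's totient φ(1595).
φ is multiplicative, with φ(p^e) = p^e − p^(e−1). Factorise 1595 = 5 · 11 · 29. Then
  φ(1595) = (5 − 1) · (11 − 1) · (29 − 1) = 4 · 10 · 28 = 1120.

Final answer: φ(1595) = 1120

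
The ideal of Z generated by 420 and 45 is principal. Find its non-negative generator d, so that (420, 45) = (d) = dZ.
(420, 45) = (15); d = 15

In the PID Z, (a, b) is generated by gcd(a, b). Compute gcd(420, 45) with the extended Euclidean algorithm, tracking rows (r, s, t) with s·420 + t·45 = r:
  row A: (420, 1, 0)   [1·420 + 0·45 = 420]
  row B: (45, 0, 1)   [0·420 + 1·45 = 45]
  420 = 9·45 + 15   → row C = row A − 9·row B = (15, 1, −9)   [check: 1·420 − 9·45 = 15]
  45 = 3·15 + 0   → remainder 0, stop. gcd = 15 (last nonzero row C).
So gcd(420, 45) = 15, with Bézout identity 1·420 − 9·45 = 15. Containment (⊇): the Bézout identity exhibits 15 as an element of (420, 45), giving (15) ⊆ (420, 45). Containment (⊆): since 15 | 420 and 15 | 45 (420 = 15·28, 45 = 15·3), every Z-linear combination of 420 and 45 is divisible by 15, so (420, 45) ⊆ (15). Therefore (420, 45) = (15), d = 15.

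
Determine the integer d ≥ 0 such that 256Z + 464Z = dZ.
(256, 464) = (16); d = 16

In the PID Z, (a, b) is generated by gcd(a, b). Compute gcd(464, 256) with the extended Euclidean algorithm, tracking rows (r, s, t) with s·464 + t·256 = r:
  row A: (464, 1, 0)   [1·464 + 0·256 = 464]
  row B: (256, 0, 1)   [0·464 + 1·256 = 256]
  464 = 1·256 + 208   → row C = row A − 1·row B = (208, 1, −1)   [check: 1·464 − 1·256 = 208]
  256 = 1·208 + 48   → row D = row B − 1·row C = (48, −1, 2)   [check: −1·464 + 2·256 = 48]
  208 = 4·48 + 16   → row E = row C − 4·row D = (16, 5, −9)   [check: 5·464 − 9·256 = 16]
  48 = 3·16 + 0   → remainder 0, stop. gcd = 16 (last nonzero row E).
So gcd(256, 464) = 16, with Bézout identity 5·464 − 9·256 = 16. Containment (⊇): the Bézout identity exhibits 16 as an element of (256, 464), giving (16) ⊆ (256, 464). Containment (⊆): since 16 | 256 and 16 | 464 (256 = 16·16, 464 = 16·29), every Z-linear combination of 256 and 464 is divisible by 16, so (256, 464) ⊆ (16). Therefore (256, 464) = (16), d = 16.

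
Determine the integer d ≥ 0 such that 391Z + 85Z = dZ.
In the PID Z, (a, b) is generated by gcd(a, b). Compute gcd(391, 85) with the extended Euclidean algorithm, tracking rows (r, s, t) with s·391 + t·85 = r:
  row A: (391, 1, 0)   [1·391 + 0·85 = 391]
  row B: (85, 0, 1)   [0·391 + 1·85 = 85]
  391 = 4·85 + 51   → row C = row A − 4·row B = (51, 1, −4)   [check: 1·391 − 4·85 = 51]
  85 = 1·51 + 34   → row D = row B − 1·row C = (34, −1, 5)   [check: −1·391 + 5·85 = 34]
  51 = 1·34 + 17   → row E = row C − 1·row D = (17, 2, −9)   [check: 2·391 − 9·85 = 17]
  34 = 2·17 + 0   → remainder 0, stop. gcd = 17 (last nonzero row E).
So gcd(391, 85) = 17, with Bézout identity 2·391 − 9·85 = 17. Containment (⊇): the Bézout identity exhibits 17 as an element of (391, 85), giving (17) ⊆ (391, 85). Containment (⊆): since 17 | 391 and 17 | 85 (391 = 17·23, 85 = 17·5), every Z-linear combination of 391 and 85 is divisible by 17, so (391, 85) ⊆ (17). Therefore (391, 85) = (17), d = 17.

Final answer: (391, 85) = (17); d = 17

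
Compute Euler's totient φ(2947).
φ is multiplicative, with φ(p^e) = p^e − p^(e−1). Factorise 2947 = 7 · 421. Then
  φ(2947) = (7 − 1) · (421 − 1) = 6 · 420 = 2520.

Final answer: φ(2947) = 2520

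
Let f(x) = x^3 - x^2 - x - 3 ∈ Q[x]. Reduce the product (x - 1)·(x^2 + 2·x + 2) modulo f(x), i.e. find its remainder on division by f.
a · b ≡ 2·x^2 + x + 1 (mod f(x))

First multiply in Q[x] without reducing: a · b = x^3 + x^2 - 2. Now divide by f(x) = x^3 - x^2 - x - 3, eliminating the leading term at each step:
  leading term x^3: subtract (1)·f(x) = x^3 - x^2 - x - 3, leaving 2·x^2 + x + 1
The degree is now < 3, so this is the remainder. Hence a · b ≡ 2·x^2 + x + 1 in Q[x]/(f).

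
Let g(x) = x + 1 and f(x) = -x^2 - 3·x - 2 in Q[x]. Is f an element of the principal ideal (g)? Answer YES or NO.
In Q[x] the ideal (g) consists of all multiples of g, so f ∈ (g) iff g | f, i.e. iff the remainder of f on division by g is 0. Divide f by g (g is monic, so eliminate the leading term of the running remainder at each step):
  leading term -x^2: subtract (-x)·g(x) = -x^2 - x, leaving -2·x - 2
  leading term -2·x: subtract (-2)·g(x) = -2·x - 2, leaving 0
The remainder is 0, so f(x) = g(x) · h(x) with h(x) = -x - 2. Hence g | f, i.e. f ∈ (g).

Final answer: YES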